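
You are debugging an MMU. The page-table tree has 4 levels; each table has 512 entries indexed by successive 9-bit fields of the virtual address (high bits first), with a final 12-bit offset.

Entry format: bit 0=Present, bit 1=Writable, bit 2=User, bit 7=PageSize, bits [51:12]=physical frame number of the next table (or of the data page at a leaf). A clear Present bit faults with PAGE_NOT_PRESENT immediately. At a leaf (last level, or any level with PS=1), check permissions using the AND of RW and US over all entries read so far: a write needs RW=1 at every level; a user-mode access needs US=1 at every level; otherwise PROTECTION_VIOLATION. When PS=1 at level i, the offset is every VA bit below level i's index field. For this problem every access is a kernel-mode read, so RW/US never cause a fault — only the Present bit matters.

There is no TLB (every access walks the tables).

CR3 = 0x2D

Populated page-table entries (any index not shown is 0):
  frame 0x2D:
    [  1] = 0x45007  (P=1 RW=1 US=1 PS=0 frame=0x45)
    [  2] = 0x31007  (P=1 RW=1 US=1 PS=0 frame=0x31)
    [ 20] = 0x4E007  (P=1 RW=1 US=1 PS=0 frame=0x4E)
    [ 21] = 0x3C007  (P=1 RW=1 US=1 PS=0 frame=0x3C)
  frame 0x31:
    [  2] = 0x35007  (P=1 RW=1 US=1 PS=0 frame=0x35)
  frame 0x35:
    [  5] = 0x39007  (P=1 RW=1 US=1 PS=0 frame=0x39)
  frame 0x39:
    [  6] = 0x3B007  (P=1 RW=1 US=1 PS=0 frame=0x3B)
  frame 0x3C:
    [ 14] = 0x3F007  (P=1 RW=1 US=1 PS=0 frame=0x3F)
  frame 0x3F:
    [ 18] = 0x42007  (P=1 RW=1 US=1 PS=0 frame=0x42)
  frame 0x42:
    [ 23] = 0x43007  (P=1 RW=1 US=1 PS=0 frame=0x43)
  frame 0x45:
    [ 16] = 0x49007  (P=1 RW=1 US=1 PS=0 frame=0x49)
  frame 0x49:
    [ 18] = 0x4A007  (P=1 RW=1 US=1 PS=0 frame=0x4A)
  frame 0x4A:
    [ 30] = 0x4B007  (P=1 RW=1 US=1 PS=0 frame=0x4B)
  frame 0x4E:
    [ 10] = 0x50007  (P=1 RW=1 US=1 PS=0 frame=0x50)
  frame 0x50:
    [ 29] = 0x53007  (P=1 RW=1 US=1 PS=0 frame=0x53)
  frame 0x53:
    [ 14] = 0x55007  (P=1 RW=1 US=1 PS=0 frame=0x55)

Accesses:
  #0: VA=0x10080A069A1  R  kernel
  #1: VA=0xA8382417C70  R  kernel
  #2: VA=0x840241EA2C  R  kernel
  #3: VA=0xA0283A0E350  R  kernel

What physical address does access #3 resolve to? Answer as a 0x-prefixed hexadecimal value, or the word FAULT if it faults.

Walk each access:
#0 VA=0x10080A069A1 (r,kernel):
  lvl0: tbl 0x2D, slot 2 ⇒ 0x31007 (P1/RW1/US1/PS0)
  lvl1: tbl 0x31, slot 2 ⇒ 0x35007 (P1/RW1/US1/PS0)
  lvl2: tbl 0x35, slot 5 ⇒ 0x39007 (P1/RW1/US1/PS0)
  lvl3: tbl 0x39, slot 6 ⇒ 0x3B007 (P1/RW1/US1/PS0)
  ⇒ phys 0x3B9A1  [4 reads]
#1 VA=0xA8382417C70 (r,kernel):
  lvl0: tbl 0x2D, slot 21 ⇒ 0x3C007 (P1/RW1/US1/PS0)
  lvl1: tbl 0x3C, slot 14 ⇒ 0x3F007 (P1/RW1/US1/PS0)
  lvl2: tbl 0x3F, slot 18 ⇒ 0x42007 (P1/RW1/US1/PS0)
  lvl3: tbl 0x42, slot 23 ⇒ 0x43007 (P1/RW1/US1/PS0)
  ⇒ phys 0x43C70  [4 reads]
#2 VA=0x840241EA2C (r,kernel):
  lvl0: tbl 0x2D, slot 1 ⇒ 0x45007 (P1/RW1/US1/PS0)
  lvl1: tbl 0x45, slot 16 ⇒ 0x49007 (P1/RW1/US1/PS0)
  lvl2: tbl 0x49, slot 18 ⇒ 0x4A007 (P1/RW1/US1/PS0)
  lvl3: tbl 0x4A, slot 30 ⇒ 0x4B007 (P1/RW1/US1/PS0)
  ⇒ phys 0x4BA2C  [4 reads]
#3 VA=0xA0283A0E350 (r,kernel):
  lvl0: tbl 0x2D, slot 20 ⇒ 0x4E007 (P1/RW1/US1/PS0)
  lvl1: tbl 0x4E, slot 10 ⇒ 0x50007 (P1/RW1/US1/PS0)
  lvl2: tbl 0x50, slot 29 ⇒ 0x53007 (P1/RW1/US1/PS0)
  lvl3: tbl 0x53, slot 14 ⇒ 0x55007 (P1/RW1/US1/PS0)
  ⇒ phys 0x55350  [4 reads]

Access #3 PA: 0x55350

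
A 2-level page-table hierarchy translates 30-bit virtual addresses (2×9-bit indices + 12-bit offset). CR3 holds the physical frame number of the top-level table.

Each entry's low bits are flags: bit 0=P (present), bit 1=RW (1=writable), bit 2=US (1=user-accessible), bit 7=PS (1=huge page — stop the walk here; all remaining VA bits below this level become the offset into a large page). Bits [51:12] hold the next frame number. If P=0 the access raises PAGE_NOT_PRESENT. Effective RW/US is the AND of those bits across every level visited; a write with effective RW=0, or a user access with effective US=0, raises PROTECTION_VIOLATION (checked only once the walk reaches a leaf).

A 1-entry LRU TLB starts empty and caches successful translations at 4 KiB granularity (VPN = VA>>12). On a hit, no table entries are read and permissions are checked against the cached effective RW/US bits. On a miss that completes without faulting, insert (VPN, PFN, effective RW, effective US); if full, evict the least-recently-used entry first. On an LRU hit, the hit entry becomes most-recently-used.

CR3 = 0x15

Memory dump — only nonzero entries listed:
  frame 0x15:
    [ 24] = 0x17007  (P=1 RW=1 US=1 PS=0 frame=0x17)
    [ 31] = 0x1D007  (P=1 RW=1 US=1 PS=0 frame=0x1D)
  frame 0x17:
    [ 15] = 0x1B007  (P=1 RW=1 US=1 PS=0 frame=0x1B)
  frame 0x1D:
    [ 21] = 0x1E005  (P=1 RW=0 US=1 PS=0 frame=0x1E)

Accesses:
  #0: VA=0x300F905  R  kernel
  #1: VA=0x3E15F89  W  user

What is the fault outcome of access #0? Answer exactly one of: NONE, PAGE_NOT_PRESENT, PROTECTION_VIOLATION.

Per-access translation:
#0 VA=0x300F905 (r,kernel):
  [0] read 0x15 idx=24: raw=0x17007 flags P=1 W=1 U=1 S=0
  [1] read 0x17 idx=15: raw=0x1B007 flags P=1 W=1 U=1 S=0
  ✓ 0x1B905  — 2 lookups
#1 VA=0x3E15F89 (w,user):
  [0] read 0x15 idx=31: raw=0x1D007 flags P=1 W=1 U=1 S=0
  [1] read 0x1D idx=21: raw=0x1E005 flags P=1 W=0 U=1 S=0
  → PROTECTION_VIOLATION  (2 entries read)

Access #0 fault: NONE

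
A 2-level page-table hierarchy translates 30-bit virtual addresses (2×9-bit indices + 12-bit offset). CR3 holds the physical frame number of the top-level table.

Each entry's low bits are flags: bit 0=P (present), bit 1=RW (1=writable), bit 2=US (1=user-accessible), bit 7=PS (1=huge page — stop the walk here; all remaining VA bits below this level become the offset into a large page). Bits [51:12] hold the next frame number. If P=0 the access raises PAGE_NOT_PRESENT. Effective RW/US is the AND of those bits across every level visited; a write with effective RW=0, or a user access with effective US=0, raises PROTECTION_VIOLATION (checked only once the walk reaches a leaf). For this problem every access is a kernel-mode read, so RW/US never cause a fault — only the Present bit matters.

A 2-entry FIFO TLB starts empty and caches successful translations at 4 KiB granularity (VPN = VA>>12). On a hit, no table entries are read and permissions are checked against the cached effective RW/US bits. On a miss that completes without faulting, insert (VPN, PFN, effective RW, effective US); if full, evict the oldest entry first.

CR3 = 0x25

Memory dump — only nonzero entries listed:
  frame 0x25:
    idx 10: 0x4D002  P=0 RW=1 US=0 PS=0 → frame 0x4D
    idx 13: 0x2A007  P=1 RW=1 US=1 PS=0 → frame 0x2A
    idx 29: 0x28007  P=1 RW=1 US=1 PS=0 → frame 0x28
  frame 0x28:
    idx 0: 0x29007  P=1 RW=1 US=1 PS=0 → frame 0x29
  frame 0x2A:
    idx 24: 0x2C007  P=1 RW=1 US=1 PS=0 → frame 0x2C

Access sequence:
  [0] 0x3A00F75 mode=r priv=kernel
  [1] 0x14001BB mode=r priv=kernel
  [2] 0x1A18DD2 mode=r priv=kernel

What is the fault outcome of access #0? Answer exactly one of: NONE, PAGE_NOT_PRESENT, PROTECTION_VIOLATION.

Trace:
#0 VA=0x3A00F75 (r,kernel):
  lvl0: tbl 0x25, slot 29 ⇒ 0x28007 (P1/RW1/US1/PS0)
  lvl1: tbl 0x28, slot 0 ⇒ 0x29007 (P1/RW1/US1/PS0)
  ⇒ phys 0x29F75  [2 reads]
#1 VA=0x14001BB (r,kernel):
  lvl0: tbl 0x25, slot 10 ⇒ 0x4D002 (P0/RW1/US0/PS0)
  → PAGE_NOT_PRESENT  (1 entries read)
#2 VA=0x1A18DD2 (r,kernel):
  lvl0: tbl 0x25, slot 13 ⇒ 0x2A007 (P1/RW1/US1/PS0)
  lvl1: tbl 0x2A, slot 24 ⇒ 0x2C007 (P1/RW1/US1/PS0)
  ⇒ phys 0x2CDD2  [2 reads]

Access #0 fault: NONE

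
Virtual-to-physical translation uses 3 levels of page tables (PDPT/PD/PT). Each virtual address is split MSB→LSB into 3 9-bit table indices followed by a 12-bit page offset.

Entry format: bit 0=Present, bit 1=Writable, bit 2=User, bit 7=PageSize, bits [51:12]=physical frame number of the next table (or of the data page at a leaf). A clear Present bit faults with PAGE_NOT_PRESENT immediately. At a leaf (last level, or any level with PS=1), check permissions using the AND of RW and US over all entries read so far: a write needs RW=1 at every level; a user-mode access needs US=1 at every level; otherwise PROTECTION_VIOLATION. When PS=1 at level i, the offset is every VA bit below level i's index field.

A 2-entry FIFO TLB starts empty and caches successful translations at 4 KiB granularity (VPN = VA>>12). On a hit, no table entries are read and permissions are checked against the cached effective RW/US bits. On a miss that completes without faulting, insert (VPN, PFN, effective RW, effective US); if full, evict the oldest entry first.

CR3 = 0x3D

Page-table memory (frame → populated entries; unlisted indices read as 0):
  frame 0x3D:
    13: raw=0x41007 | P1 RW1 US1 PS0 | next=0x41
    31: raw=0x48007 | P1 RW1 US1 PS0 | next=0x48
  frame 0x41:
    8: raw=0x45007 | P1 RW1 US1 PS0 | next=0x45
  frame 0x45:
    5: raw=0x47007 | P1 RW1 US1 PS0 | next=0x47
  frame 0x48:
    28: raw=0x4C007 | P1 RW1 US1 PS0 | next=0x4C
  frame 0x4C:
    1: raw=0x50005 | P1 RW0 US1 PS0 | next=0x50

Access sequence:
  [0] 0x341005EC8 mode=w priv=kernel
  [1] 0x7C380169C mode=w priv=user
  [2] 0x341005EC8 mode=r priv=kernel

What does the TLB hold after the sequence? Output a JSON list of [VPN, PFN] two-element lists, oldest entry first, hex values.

Per-access translation:
#0 VA=0x341005EC8 (w,kernel):
  L0: frame=0x3D idx=13 entry=0x41007 [P=1 RW=1 US=1 PS=0]
  L1: frame=0x41 idx=8 entry=0x45007 [P=1 RW=1 US=1 PS=0]
  L2: frame=0x45 idx=5 entry=0x47007 [P=1 RW=1 US=1 PS=0]
  ✓ 0x47EC8  — 3 lookups
#1 VA=0x7C380169C (w,user):
  L0: frame=0x3D idx=31 entry=0x48007 [P=1 RW=1 US=1 PS=0]
  L1: frame=0x48 idx=28 entry=0x4C007 [P=1 RW=1 US=1 PS=0]
  L2: frame=0x4C idx=1 entry=0x50005 [P=1 RW=0 US=1 PS=0]
  ✗ PROTECTION_VIOLATION  [3 reads]
#2 VA=0x341005EC8 (r,kernel):
  TLB hit vpn=0x341005 → PA=0x47EC8

TLB: [["0x341005", "0x47"]]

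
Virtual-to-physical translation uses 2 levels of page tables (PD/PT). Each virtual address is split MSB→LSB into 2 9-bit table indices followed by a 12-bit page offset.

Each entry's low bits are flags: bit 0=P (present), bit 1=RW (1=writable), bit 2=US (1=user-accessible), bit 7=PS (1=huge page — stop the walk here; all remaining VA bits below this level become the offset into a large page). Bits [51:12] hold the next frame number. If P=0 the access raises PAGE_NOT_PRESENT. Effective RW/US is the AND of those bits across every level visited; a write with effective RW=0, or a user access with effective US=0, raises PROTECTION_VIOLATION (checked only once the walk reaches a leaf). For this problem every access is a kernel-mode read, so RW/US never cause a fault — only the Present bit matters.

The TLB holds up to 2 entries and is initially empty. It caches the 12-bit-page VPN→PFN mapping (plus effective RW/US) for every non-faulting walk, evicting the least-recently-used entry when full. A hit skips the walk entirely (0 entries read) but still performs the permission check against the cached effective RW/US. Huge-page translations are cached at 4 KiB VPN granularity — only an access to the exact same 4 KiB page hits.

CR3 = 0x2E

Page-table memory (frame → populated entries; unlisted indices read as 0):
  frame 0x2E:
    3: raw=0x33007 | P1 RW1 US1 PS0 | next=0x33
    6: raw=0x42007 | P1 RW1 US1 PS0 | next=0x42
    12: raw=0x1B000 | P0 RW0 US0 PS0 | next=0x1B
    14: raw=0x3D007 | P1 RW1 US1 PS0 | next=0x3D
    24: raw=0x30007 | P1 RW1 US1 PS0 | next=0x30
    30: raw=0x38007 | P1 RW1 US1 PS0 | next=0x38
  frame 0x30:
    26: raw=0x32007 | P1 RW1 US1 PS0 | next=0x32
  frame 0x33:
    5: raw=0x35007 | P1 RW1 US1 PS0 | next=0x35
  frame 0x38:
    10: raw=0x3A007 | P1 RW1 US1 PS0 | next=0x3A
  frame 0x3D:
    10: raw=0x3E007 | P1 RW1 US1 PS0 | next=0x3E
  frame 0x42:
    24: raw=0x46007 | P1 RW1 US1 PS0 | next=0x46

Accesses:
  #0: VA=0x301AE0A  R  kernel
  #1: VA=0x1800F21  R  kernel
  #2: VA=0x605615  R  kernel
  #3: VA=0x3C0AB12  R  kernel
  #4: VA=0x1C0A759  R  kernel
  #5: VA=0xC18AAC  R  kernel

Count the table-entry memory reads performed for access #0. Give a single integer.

Walk each access:
#0 VA=0x301AE0A (r,kernel):
  L0 @0x2E[24] → 0x30007  P=1,RW=1,US=1,PS=0
  L1 @0x30[26] → 0x32007  P=1,RW=1,US=1,PS=0
  ✓ 0x32E0A  — 2 lookups
#1 VA=0x1800F21 (r,kernel):
  L0 @0x2E[12] → 0x1B000  P=0,RW=0,US=0,PS=0
  ✗ PAGE_NOT_PRESENT  [1 reads]
#2 VA=0x605615 (r,kernel):
  L0 @0x2E[3] → 0x33007  P=1,RW=1,US=1,PS=0
  L1 @0x33[5] → 0x35007  P=1,RW=1,US=1,PS=0
  ✓ 0x35615  — 2 lookups
#3 VA=0x3C0AB12 (r,kernel):
  L0 @0x2E[30] → 0x38007  P=1,RW=1,US=1,PS=0
  L1 @0x38[10] → 0x3A007  P=1,RW=1,US=1,PS=0
  ✓ 0x3AB12  — 2 lookups
#4 VA=0x1C0A759 (r,kernel):
  L0 @0x2E[14] → 0x3D007  P=1,RW=1,US=1,PS=0
  L1 @0x3D[10] → 0x3E007  P=1,RW=1,US=1,PS=0
  ✓ 0x3E759  — 2 lookups
#5 VA=0xC18AAC (r,kernel):
  L0 @0x2E[6] → 0x42007  P=1,RW=1,US=1,PS=0
  L1 @0x42[24] → 0x46007  P=1,RW=1,US=1,PS=0
  ✓ 0x46AAC  — 2 lookups

Entries read for #0: 2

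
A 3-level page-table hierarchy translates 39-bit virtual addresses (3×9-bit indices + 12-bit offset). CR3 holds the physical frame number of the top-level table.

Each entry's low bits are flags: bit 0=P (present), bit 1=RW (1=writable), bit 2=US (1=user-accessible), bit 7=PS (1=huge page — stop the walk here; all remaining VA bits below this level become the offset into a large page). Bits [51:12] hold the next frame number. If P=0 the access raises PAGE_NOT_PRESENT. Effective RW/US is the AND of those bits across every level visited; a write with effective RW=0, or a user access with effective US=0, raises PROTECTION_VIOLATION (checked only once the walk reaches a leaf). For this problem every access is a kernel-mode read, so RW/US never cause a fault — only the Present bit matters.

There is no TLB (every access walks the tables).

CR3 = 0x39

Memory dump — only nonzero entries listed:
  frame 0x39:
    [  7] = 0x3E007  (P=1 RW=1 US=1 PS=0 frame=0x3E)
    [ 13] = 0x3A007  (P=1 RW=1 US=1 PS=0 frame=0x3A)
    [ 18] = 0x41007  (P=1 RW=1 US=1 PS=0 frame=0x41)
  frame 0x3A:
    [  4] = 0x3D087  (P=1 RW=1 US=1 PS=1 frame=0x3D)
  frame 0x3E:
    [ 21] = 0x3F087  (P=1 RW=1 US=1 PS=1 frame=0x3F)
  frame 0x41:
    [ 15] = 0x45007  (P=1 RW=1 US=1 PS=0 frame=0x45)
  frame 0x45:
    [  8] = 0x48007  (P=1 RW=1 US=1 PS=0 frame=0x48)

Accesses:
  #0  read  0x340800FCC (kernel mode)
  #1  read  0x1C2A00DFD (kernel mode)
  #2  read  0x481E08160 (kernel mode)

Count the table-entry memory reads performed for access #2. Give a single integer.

Walk each access:
#0 VA=0x340800FCC (r,kernel):
  L0: frame=0x39 idx=13 entry=0x3A007 [P=1 RW=1 US=1 PS=0]
  L1: frame=0x3A idx=4 entry=0x3D087 [P=1 RW=1 US=1 PS=1]
  ⇒ phys 0x3DFCC (huge @L1)  [2 reads]
#1 VA=0x1C2A00DFD (r,kernel):
  L0: frame=0x39 idx=7 entry=0x3E007 [P=1 RW=1 US=1 PS=0]
  L1: frame=0x3E idx=21 entry=0x3F087 [P=1 RW=1 US=1 PS=1]
  ⇒ phys 0x3FDFD (huge @L1)  [2 reads]
#2 VA=0x481E08160 (r,kernel):
  L0: frame=0x39 idx=18 entry=0x41007 [P=1 RW=1 US=1 PS=0]
  L1: frame=0x41 idx=15 entry=0x45007 [P=1 RW=1 US=1 PS=0]
  L2: frame=0x45 idx=8 entry=0x48007 [P=1 RW=1 US=1 PS=0]
  ⇒ phys 0x48160  [3 reads]

Entries read for #2: 3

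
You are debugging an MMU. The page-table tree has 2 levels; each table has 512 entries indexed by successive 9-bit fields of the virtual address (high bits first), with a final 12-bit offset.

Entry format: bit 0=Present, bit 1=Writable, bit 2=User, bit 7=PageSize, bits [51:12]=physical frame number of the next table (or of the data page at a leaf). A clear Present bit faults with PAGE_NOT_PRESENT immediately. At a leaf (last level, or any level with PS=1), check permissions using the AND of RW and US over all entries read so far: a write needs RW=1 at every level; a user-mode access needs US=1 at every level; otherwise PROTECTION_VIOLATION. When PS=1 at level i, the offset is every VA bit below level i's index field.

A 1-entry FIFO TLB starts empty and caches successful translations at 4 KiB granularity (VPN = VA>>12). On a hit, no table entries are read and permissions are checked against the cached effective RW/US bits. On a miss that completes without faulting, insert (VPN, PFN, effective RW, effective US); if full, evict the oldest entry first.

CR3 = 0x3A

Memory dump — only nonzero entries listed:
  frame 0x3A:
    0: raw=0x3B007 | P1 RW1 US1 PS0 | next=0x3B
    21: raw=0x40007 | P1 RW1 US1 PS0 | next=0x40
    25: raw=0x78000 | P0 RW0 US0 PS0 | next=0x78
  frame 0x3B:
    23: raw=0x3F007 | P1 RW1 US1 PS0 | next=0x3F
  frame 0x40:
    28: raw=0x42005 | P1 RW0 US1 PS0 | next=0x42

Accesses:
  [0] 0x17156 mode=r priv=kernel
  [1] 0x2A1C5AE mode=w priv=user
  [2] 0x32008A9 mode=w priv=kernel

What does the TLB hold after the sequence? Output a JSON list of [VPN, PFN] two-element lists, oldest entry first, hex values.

Walk each access:
#0 VA=0x17156 (r,kernel):
  L0 @0x3A[0] → 0x3B007  P=1,RW=1,US=1,PS=0
  L1 @0x3B[23] → 0x3F007  P=1,RW=1,US=1,PS=0
  ⇒ phys 0x3F156  [2 reads]
#1 VA=0x2A1C5AE (w,user):
  L0 @0x3A[21] → 0x40007  P=1,RW=1,US=1,PS=0
  L1 @0x40[28] → 0x42005  P=1,RW=0,US=1,PS=0
  ⇒ fault: PROTECTION_VIOLATION  — 2 lookups
#2 VA=0x32008A9 (w,kernel):
  L0 @0x3A[25] → 0x78000  P=0,RW=0,US=0,PS=0
  ⇒ fault: PAGE_NOT_PRESENT  — 1 lookups

TLB: [["0x17", "0x3F"]]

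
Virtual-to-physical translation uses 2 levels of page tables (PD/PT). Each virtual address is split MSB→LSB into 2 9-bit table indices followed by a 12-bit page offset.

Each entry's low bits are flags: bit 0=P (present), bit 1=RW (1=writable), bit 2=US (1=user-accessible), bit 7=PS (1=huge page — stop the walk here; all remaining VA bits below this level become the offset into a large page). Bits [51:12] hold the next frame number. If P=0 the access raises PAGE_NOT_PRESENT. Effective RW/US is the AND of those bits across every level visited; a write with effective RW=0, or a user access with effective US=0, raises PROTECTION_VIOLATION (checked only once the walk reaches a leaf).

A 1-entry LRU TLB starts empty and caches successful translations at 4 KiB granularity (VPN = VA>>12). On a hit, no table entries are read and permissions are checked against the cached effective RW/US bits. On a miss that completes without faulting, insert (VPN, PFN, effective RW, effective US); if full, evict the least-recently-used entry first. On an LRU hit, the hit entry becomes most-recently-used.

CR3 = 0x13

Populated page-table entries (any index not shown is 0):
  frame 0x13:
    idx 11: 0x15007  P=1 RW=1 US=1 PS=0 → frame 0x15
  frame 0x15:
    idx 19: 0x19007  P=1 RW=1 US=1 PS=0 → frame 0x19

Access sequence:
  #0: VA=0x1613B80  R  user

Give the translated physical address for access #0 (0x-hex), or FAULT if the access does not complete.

Walk each access:
#0 VA=0x1613B80 (r,user):
  L0: frame=0x13 idx=11 entry=0x15007 [P=1 RW=1 US=1 PS=0]
  L1: frame=0x15 idx=19 entry=0x19007 [P=1 RW=1 US=1 PS=0]
  ✓ 0x19B80  — 2 lookups

Access #0 PA: 0x19B80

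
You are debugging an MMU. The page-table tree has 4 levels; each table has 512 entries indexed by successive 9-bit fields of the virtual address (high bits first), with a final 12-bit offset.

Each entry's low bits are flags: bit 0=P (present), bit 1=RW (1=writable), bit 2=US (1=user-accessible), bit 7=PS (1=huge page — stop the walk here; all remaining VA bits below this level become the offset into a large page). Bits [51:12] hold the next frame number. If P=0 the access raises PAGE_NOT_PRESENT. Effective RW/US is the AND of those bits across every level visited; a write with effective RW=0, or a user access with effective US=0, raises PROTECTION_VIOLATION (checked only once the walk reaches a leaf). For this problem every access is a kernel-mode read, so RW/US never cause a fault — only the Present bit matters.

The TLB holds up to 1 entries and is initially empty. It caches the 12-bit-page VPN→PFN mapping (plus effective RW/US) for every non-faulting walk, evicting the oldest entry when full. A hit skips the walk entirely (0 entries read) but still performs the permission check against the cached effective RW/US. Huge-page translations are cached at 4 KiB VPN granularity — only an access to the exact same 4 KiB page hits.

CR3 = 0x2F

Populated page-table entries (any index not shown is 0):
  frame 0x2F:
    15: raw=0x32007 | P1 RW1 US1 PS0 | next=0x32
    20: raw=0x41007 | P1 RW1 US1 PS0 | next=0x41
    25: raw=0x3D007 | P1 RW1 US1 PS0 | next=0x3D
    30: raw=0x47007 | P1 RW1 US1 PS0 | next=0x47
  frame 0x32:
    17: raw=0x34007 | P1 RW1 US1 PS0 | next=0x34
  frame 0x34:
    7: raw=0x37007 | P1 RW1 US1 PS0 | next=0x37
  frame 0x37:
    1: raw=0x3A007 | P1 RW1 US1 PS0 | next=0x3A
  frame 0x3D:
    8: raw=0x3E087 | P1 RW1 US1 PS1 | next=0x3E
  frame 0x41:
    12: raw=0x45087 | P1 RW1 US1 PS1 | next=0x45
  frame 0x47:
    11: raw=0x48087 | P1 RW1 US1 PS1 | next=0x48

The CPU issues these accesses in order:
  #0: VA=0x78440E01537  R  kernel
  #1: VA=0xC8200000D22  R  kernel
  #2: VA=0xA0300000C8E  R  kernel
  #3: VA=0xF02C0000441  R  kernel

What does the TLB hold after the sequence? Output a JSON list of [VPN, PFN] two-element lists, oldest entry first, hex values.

Per-access translation:
#0 VA=0x78440E01537 (r,kernel):
  lvl0: tbl 0x2F, slot 15 ⇒ 0x32007 (P1/RW1/US1/PS0)
  lvl1: tbl 0x32, slot 17 ⇒ 0x34007 (P1/RW1/US1/PS0)
  lvl2: tbl 0x34, slot 7 ⇒ 0x37007 (P1/RW1/US1/PS0)
  lvl3: tbl 0x37, slot 1 ⇒ 0x3A007 (P1/RW1/US1/PS0)
  → PA=0x3A537  (4 entries read)
#1 VA=0xC8200000D22 (r,kernel):
  lvl0: tbl 0x2F, slot 25 ⇒ 0x3D007 (P1/RW1/US1/PS0)
  lvl1: tbl 0x3D, slot 8 ⇒ 0x3E087 (P1/RW1/US1/PS1)
  → PA=0x3ED22 (huge @L1)  (2 entries read)
#2 VA=0xA0300000C8E (r,kernel):
  lvl0: tbl 0x2F, slot 20 ⇒ 0x41007 (P1/RW1/US1/PS0)
  lvl1: tbl 0x41, slot 12 ⇒ 0x45087 (P1/RW1/US1/PS1)
  → PA=0x45C8E (huge @L1)  (2 entries read)
#3 VA=0xF02C0000441 (r,kernel):
  lvl0: tbl 0x2F, slot 30 ⇒ 0x47007 (P1/RW1/US1/PS0)
  lvl1: tbl 0x47, slot 11 ⇒ 0x48087 (P1/RW1/US1/PS1)
  → PA=0x48441 (huge @L1)  (2 entries read)

TLB: [["0xF02C0000", "0x48"]]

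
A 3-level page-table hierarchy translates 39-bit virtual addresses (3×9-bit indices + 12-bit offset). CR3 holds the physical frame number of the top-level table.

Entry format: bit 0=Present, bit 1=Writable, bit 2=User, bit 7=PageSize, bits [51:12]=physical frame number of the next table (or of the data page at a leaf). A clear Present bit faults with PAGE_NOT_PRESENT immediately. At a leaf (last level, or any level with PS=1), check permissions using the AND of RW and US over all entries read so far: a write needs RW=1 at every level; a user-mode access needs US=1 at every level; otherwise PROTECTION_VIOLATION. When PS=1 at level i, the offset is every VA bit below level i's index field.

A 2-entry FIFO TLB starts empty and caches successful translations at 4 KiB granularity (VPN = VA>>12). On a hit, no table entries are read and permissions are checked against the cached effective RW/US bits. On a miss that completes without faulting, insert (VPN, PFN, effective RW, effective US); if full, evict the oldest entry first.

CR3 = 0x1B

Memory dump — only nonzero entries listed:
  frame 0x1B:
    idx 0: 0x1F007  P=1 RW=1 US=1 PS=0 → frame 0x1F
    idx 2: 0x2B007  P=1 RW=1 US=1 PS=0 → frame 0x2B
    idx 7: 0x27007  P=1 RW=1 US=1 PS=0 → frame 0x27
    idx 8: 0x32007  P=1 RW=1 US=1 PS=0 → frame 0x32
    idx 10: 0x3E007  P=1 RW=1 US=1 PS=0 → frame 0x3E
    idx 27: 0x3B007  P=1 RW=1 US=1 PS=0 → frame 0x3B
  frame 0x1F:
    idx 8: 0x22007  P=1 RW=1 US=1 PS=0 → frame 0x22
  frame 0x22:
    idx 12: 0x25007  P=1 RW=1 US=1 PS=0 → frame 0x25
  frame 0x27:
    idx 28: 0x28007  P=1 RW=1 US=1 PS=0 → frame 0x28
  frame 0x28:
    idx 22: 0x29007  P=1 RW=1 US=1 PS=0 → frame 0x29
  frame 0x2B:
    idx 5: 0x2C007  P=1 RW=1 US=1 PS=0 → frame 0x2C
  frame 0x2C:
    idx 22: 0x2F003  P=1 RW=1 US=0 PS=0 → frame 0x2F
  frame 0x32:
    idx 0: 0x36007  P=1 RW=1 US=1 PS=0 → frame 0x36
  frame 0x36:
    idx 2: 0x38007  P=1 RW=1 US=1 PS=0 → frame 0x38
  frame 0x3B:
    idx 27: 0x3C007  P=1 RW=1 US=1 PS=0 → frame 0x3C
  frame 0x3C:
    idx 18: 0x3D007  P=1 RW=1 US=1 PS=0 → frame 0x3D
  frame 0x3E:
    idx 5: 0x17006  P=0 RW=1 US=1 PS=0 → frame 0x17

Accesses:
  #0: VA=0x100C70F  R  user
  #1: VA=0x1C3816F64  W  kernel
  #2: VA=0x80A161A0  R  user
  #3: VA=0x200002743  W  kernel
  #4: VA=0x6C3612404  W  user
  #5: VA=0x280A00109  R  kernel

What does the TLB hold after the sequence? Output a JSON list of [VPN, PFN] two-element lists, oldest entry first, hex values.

Trace:
#0 VA=0x100C70F (r,user):
  L0: frame=0x1B idx=0 entry=0x1F007 [P=1 RW=1 US=1 PS=0]
  L1: frame=0x1F idx=8 entry=0x22007 [P=1 RW=1 US=1 PS=0]
  L2: frame=0x22 idx=12 entry=0x25007 [P=1 RW=1 US=1 PS=0]
  ✓ 0x2570F  — 3 lookups
#1 VA=0x1C3816F64 (w,kernel):
  L0: frame=0x1B idx=7 entry=0x27007 [P=1 RW=1 US=1 PS=0]
  L1: frame=0x27 idx=28 entry=0x28007 [P=1 RW=1 US=1 PS=0]
  L2: frame=0x28 idx=22 entry=0x29007 [P=1 RW=1 US=1 PS=0]
  ✓ 0x29F64  — 3 lookups
#2 VA=0x80A161A0 (r,user):
  L0: frame=0x1B idx=2 entry=0x2B007 [P=1 RW=1 US=1 PS=0]
  L1: frame=0x2B idx=5 entry=0x2C007 [P=1 RW=1 US=1 PS=0]
  L2: frame=0x2C idx=22 entry=0x2F003 [P=1 RW=1 US=0 PS=0]
  ⇒ fault: PROTECTION_VIOLATION  — 3 lookups
#3 VA=0x200002743 (w,kernel):
  L0: frame=0x1B idx=8 entry=0x32007 [P=1 RW=1 US=1 PS=0]
  L1: frame=0x32 idx=0 entry=0x36007 [P=1 RW=1 US=1 PS=0]
  L2: frame=0x36 idx=2 entry=0x38007 [P=1 RW=1 US=1 PS=0]
  ✓ 0x38743  — 3 lookups
#4 VA=0x6C3612404 (w,user):
  L0: frame=0x1B idx=27 entry=0x3B007 [P=1 RW=1 US=1 PS=0]
  L1: frame=0x3B idx=27 entry=0x3C007 [P=1 RW=1 US=1 PS=0]
  L2: frame=0x3C idx=18 entry=0x3D007 [P=1 RW=1 US=1 PS=0]
  ✓ 0x3D404  — 3 lookups
#5 VA=0x280A00109 (r,kernel):
  L0: frame=0x1B idx=10 entry=0x3E007 [P=1 RW=1 US=1 PS=0]
  L1: frame=0x3E idx=5 entry=0x17006 [P=0 RW=1 US=1 PS=0]
  ⇒ fault: PAGE_NOT_PRESENT  — 2 lookups

TLB: [["0x200002", "0x38"], ["0x6C3612", "0x3D"]]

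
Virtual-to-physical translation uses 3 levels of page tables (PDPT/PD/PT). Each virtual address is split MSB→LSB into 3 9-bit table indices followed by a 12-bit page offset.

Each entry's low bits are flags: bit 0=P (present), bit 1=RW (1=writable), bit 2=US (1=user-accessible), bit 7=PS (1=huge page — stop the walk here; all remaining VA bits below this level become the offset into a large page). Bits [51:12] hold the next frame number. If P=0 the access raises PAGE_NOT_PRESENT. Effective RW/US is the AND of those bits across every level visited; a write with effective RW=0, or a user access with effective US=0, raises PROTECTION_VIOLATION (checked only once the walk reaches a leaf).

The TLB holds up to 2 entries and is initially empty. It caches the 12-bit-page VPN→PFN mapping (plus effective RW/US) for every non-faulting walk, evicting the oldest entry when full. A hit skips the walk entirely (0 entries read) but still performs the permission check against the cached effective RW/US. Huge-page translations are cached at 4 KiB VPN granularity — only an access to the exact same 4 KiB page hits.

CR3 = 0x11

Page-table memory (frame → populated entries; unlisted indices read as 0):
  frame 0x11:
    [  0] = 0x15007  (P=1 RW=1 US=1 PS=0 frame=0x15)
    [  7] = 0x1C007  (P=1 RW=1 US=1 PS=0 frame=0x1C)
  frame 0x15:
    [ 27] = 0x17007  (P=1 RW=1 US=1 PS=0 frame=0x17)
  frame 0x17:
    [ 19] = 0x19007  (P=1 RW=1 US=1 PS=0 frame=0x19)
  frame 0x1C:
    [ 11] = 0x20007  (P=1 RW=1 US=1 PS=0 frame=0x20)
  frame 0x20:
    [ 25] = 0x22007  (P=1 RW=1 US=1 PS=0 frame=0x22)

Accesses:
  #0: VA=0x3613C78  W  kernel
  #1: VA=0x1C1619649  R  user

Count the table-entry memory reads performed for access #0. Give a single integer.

Trace:
#0 VA=0x3613C78 (w,kernel):
  [0] read 0x11 idx=0: raw=0x15007 flags P=1 W=1 U=1 S=0
  [1] read 0x15 idx=27: raw=0x17007 flags P=1 W=1 U=1 S=0
  [2] read 0x17 idx=19: raw=0x19007 flags P=1 W=1 U=1 S=0
  → PA=0x19C78  (3 entries read)
#1 VA=0x1C1619649 (r,user):
  [0] read 0x11 idx=7: raw=0x1C007 flags P=1 W=1 U=1 S=0
  [1] read 0x1C idx=11: raw=0x20007 flags P=1 W=1 U=1 S=0
  [2] read 0x20 idx=25: raw=0x22007 flags P=1 W=1 U=1 S=0
  → PA=0x22649  (3 entries read)

Entries read for #0: 3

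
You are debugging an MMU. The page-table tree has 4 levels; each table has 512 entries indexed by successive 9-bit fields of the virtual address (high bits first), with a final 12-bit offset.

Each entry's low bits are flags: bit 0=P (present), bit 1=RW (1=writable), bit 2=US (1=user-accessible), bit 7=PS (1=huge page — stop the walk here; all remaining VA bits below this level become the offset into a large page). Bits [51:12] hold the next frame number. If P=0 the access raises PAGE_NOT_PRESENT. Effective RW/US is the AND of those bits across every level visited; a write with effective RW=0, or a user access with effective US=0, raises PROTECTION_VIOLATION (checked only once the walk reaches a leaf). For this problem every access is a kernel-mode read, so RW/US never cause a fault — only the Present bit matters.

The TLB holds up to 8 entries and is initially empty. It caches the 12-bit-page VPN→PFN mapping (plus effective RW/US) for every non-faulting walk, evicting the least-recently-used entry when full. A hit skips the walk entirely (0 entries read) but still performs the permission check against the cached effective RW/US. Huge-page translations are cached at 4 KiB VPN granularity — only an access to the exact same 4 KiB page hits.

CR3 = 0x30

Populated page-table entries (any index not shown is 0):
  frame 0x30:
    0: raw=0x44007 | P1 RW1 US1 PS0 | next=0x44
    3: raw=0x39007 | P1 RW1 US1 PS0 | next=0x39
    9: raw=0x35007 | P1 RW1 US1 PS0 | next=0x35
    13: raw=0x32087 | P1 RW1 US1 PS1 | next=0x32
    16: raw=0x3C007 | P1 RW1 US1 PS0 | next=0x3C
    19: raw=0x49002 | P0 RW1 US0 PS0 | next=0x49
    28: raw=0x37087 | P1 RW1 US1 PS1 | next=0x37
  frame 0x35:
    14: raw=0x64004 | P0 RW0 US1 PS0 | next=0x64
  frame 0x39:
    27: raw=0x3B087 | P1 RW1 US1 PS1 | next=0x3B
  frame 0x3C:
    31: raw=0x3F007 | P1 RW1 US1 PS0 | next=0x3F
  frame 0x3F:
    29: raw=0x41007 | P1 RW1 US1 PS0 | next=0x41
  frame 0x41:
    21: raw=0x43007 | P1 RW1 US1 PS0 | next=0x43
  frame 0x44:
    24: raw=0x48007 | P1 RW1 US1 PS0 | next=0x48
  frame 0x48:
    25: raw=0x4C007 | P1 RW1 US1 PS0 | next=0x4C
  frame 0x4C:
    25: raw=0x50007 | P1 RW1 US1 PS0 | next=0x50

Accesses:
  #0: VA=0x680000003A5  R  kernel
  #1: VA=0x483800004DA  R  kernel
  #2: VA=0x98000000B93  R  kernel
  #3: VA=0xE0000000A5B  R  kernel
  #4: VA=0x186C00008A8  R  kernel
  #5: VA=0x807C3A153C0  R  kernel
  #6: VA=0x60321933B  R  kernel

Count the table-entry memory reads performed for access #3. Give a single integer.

Per-access translation:
#0 VA=0x680000003A5 (r,kernel):
  [0] read 0x30 idx=13: raw=0x32087 flags P=1 W=1 U=1 S=1
  ⇒ phys 0x323A5 (huge @L0)  [1 reads]
#1 VA=0x483800004DA (r,kernel):
  [0] read 0x30 idx=9: raw=0x35007 flags P=1 W=1 U=1 S=0
  [1] read 0x35 idx=14: raw=0x64004 flags P=0 W=0 U=1 S=0
  ⇒ fault: PAGE_NOT_PRESENT  — 2 lookups
#2 VA=0x98000000B93 (r,kernel):
  [0] read 0x30 idx=19: raw=0x49002 flags P=0 W=1 U=0 S=0
  ⇒ fault: PAGE_NOT_PRESENT  — 1 lookups
#3 VA=0xE0000000A5B (r,kernel):
  [0] read 0x30 idx=28: raw=0x37087 flags P=1 W=1 U=1 S=1
  ⇒ phys 0x37A5B (huge @L0)  [1 reads]
#4 VA=0x186C00008A8 (r,kernel):
  [0] read 0x30 idx=3: raw=0x39007 flags P=1 W=1 U=1 S=0
  [1] read 0x39 idx=27: raw=0x3B087 flags P=1 W=1 U=1 S=1
  ⇒ phys 0x3B8A8 (huge @L1)  [2 reads]
#5 VA=0x807C3A153C0 (r,kernel):
  [0] read 0x30 idx=16: raw=0x3C007 flags P=1 W=1 U=1 S=0
  [1] read 0x3C idx=31: raw=0x3F007 flags P=1 W=1 U=1 S=0
  [2] read 0x3F idx=29: raw=0x41007 flags P=1 W=1 U=1 S=0
  [3] read 0x41 idx=21: raw=0x43007 flags P=1 W=1 U=1 S=0
  ⇒ phys 0x433C0  [4 reads]
#6 VA=0x60321933B (r,kernel):
  [0] read 0x30 idx=0: raw=0x44007 flags P=1 W=1 U=1 S=0
  [1] read 0x44 idx=24: raw=0x48007 flags P=1 W=1 U=1 S=0
  [2] read 0x48 idx=25: raw=0x4C007 flags P=1 W=1 U=1 S=0
  [3] read 0x4C idx=25: raw=0x50007 flags P=1 W=1 U=1 S=0
  ⇒ phys 0x5033B  [4 reads]

Entries read for #3: 1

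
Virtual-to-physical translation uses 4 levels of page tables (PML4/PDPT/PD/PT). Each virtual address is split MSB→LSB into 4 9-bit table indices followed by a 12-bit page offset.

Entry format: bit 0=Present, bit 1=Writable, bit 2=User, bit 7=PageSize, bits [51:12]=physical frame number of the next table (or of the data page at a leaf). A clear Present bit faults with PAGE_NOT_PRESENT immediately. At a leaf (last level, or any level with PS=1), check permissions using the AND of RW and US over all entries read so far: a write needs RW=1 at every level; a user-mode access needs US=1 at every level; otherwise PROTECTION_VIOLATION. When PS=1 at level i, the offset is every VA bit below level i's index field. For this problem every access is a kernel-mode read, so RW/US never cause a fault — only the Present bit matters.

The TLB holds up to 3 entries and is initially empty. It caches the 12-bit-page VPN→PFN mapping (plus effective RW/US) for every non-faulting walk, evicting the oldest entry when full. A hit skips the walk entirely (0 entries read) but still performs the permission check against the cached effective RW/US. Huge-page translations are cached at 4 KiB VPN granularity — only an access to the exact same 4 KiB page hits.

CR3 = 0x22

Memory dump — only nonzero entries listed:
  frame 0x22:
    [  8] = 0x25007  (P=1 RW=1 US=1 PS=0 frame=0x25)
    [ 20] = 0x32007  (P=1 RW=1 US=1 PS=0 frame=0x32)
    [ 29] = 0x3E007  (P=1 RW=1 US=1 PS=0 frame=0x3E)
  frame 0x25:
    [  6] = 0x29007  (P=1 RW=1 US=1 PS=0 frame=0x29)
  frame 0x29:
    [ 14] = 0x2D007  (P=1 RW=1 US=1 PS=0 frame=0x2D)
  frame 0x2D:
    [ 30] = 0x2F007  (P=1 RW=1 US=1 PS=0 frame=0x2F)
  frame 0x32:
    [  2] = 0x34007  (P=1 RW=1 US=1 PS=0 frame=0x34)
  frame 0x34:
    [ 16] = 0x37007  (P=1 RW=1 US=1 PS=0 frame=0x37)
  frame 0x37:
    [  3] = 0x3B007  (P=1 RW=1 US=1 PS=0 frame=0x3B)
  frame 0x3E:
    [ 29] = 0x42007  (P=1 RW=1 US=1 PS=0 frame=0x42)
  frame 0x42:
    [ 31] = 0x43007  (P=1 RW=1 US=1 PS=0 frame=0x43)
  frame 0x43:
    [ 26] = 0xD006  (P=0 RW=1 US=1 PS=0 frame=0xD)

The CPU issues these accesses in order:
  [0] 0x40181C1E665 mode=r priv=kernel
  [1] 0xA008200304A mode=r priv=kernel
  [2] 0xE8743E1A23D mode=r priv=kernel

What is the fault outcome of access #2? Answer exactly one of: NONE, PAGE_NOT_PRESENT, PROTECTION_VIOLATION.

Trace:
#0 VA=0x40181C1E665 (r,kernel):
  L0 @0x22[8] → 0x25007  P=1,RW=1,US=1,PS=0
  L1 @0x25[6] → 0x29007  P=1,RW=1,US=1,PS=0
  L2 @0x29[14] → 0x2D007  P=1,RW=1,US=1,PS=0
  L3 @0x2D[30] → 0x2F007  P=1,RW=1,US=1,PS=0
  ✓ 0x2F665  — 4 lookups
#1 VA=0xA008200304A (r,kernel):
  L0 @0x22[20] → 0x32007  P=1,RW=1,US=1,PS=0
  L1 @0x32[2] → 0x34007  P=1,RW=1,US=1,PS=0
  L2 @0x34[16] → 0x37007  P=1,RW=1,US=1,PS=0
  L3 @0x37[3] → 0x3B007  P=1,RW=1,US=1,PS=0
  ✓ 0x3B04A  — 4 lookups
#2 VA=0xE8743E1A23D (r,kernel):
  L0 @0x22[29] → 0x3E007  P=1,RW=1,US=1,PS=0
  L1 @0x3E[29] → 0x42007  P=1,RW=1,US=1,PS=0
  L2 @0x42[31] → 0x43007  P=1,RW=1,US=1,PS=0
  L3 @0x43[26] → 0xD006  P=0,RW=1,US=1,PS=0
  → PAGE_NOT_PRESENT  (4 entries read)

Access #2 fault: PAGE_NOT_PRESENT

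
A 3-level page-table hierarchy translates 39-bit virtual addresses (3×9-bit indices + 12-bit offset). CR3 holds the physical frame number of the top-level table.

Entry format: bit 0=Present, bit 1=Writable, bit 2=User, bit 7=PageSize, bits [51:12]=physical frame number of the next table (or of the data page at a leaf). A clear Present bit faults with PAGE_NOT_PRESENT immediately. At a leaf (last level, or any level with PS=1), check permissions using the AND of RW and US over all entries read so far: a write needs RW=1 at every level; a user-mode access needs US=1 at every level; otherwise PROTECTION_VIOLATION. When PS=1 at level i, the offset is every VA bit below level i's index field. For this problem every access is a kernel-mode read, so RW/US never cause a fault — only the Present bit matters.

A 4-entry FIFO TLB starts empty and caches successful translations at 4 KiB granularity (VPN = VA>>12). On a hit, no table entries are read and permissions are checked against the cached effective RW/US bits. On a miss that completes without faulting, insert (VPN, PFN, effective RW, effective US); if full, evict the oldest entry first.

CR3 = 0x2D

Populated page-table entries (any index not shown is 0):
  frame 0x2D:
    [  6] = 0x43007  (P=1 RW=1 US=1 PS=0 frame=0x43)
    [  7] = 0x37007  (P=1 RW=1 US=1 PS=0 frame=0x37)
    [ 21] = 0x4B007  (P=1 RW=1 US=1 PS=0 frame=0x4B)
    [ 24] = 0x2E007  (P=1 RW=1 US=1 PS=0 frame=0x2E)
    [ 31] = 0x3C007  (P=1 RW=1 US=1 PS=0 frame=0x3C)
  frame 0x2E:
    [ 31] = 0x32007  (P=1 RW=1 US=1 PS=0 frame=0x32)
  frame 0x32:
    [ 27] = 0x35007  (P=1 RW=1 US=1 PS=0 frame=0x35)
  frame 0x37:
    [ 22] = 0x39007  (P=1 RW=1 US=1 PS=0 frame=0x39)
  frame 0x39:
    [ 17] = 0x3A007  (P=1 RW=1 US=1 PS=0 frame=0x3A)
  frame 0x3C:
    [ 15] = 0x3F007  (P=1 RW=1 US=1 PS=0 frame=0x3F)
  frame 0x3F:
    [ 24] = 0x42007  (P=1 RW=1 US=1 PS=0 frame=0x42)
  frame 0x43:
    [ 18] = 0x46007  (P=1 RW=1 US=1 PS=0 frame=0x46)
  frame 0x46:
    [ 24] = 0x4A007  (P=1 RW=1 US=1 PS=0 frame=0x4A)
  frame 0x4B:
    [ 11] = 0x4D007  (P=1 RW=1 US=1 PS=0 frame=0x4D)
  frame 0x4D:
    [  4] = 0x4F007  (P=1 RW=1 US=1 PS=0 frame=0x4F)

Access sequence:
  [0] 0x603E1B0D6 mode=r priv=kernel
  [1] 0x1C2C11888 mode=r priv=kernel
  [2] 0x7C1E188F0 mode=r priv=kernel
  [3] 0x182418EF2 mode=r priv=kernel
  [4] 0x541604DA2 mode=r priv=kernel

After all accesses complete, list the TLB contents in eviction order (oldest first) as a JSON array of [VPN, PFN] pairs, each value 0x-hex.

Trace:
#0 VA=0x603E1B0D6 (r,kernel):
  [0] read 0x2D idx=24: raw=0x2E007 flags P=1 W=1 U=1 S=0
  [1] read 0x2E idx=31: raw=0x32007 flags P=1 W=1 U=1 S=0
  [2] read 0x32 idx=27: raw=0x35007 flags P=1 W=1 U=1 S=0
  → PA=0x350D6  (3 entries read)
#1 VA=0x1C2C11888 (r,kernel):
  [0] read 0x2D idx=7: raw=0x37007 flags P=1 W=1 U=1 S=0
  [1] read 0x37 idx=22: raw=0x39007 flags P=1 W=1 U=1 S=0
  [2] read 0x39 idx=17: raw=0x3A007 flags P=1 W=1 U=1 S=0
  → PA=0x3A888  (3 entries read)
#2 VA=0x7C1E188F0 (r,kernel):
  [0] read 0x2D idx=31: raw=0x3C007 flags P=1 W=1 U=1 S=0
  [1] read 0x3C idx=15: raw=0x3F007 flags P=1 W=1 U=1 S=0
  [2] read 0x3F idx=24: raw=0x42007 flags P=1 W=1 U=1 S=0
  → PA=0x428F0  (3 entries read)
#3 VA=0x182418EF2 (r,kernel):
  [0] read 0x2D idx=6: raw=0x43007 flags P=1 W=1 U=1 S=0
  [1] read 0x43 idx=18: raw=0x46007 flags P=1 W=1 U=1 S=0
  [2] read 0x46 idx=24: raw=0x4A007 flags P=1 W=1 U=1 S=0
  → PA=0x4AEF2  (3 entries read)
#4 VA=0x541604DA2 (r,kernel):
  [0] read 0x2D idx=21: raw=0x4B007 flags P=1 W=1 U=1 S=0
  [1] read 0x4B idx=11: raw=0x4D007 flags P=1 W=1 U=1 S=0
  [2] read 0x4D idx=4: raw=0x4F007 flags P=1 W=1 U=1 S=0
  → PA=0x4FDA2  (3 entries read)

TLB: [["0x1C2C11", "0x3A"], ["0x7C1E18", "0x42"], ["0x182418", "0x4A"], ["0x541604", "0x4F"]]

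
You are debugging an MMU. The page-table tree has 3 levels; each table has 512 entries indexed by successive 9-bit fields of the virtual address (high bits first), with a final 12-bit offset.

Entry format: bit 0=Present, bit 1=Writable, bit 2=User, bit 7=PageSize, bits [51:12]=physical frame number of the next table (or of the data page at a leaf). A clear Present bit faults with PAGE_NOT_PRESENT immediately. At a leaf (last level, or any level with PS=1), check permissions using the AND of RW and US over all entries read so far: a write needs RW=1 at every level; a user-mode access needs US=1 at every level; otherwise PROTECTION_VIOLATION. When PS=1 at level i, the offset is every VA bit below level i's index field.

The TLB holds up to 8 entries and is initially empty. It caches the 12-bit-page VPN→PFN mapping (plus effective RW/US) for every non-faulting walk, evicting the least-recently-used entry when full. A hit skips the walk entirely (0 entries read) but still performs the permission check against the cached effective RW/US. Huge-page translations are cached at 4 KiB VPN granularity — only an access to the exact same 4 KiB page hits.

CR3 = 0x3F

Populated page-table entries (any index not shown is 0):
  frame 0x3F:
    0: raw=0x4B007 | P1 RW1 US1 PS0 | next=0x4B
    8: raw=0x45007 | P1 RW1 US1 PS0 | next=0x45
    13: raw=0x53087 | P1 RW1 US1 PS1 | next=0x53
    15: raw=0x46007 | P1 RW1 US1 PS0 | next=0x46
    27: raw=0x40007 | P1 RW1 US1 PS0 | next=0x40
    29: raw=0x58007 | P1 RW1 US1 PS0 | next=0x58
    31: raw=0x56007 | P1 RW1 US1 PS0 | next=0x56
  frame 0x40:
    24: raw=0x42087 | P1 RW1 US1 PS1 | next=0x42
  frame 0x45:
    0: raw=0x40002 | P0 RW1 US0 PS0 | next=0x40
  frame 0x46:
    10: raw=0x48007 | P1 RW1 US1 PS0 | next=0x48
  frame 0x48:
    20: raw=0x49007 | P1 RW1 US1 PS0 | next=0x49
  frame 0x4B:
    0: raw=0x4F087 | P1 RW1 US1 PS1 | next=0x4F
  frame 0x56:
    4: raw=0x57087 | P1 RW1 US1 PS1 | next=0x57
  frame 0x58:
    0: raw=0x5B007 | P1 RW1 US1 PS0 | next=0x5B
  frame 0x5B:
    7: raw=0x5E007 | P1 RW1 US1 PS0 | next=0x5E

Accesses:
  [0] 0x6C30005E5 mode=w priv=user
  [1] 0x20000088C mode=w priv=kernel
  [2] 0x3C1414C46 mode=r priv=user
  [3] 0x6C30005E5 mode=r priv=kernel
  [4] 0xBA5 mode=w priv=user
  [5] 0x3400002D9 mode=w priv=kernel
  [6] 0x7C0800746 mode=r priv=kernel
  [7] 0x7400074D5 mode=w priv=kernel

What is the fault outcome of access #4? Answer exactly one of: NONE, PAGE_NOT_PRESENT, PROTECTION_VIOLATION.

Per-access translation:
#0 VA=0x6C30005E5 (w,user):
  L0 @0x3F[27] → 0x40007  P=1,RW=1,US=1,PS=0
  L1 @0x40[24] → 0x42087  P=1,RW=1,US=1,PS=1
  → PA=0x425E5 (huge @L1)  (2 entries read)
#1 VA=0x20000088C (w,kernel):
  L0 @0x3F[8] → 0x45007  P=1,RW=1,US=1,PS=0
  L1 @0x45[0] → 0x40002  P=0,RW=1,US=0,PS=0
  ⇒ fault: PAGE_NOT_PRESENT  — 2 lookups
#2 VA=0x3C1414C46 (r,user):
  L0 @0x3F[15] → 0x46007  P=1,RW=1,US=1,PS=0
  L1 @0x46[10] → 0x48007  P=1,RW=1,US=1,PS=0
  L2 @0x48[20] → 0x49007  P=1,RW=1,US=1,PS=0
  → PA=0x49C46  (3 entries read)
#3 VA=0x6C30005E5 (r,kernel):
  TLB hit vpn=0x6C3000 → PA=0x425E5
#4 VA=0xBA5 (w,user):
  L0 @0x3F[0] → 0x4B007  P=1,RW=1,US=1,PS=0
  L1 @0x4B[0] → 0x4F087  P=1,RW=1,US=1,PS=1
  → PA=0x4FBA5 (huge @L1)  (2 entries read)
#5 VA=0x3400002D9 (w,kernel):
  L0 @0x3F[13] → 0x53087  P=1,RW=1,US=1,PS=1
  → PA=0x532D9 (huge @L0)  (1 entries read)
#6 VA=0x7C0800746 (r,kernel):
  L0 @0x3F[31] → 0x56007  P=1,RW=1,US=1,PS=0
  L1 @0x56[4] → 0x57087  P=1,RW=1,US=1,PS=1
  → PA=0x57746 (huge @L1)  (2 entries read)
#7 VA=0x7400074D5 (w,kernel):
  L0 @0x3F[29] → 0x58007  P=1,RW=1,US=1,PS=0
  L1 @0x58[0] → 0x5B007  P=1,RW=1,US=1,PS=0
  L2 @0x5B[7] → 0x5E007  P=1,RW=1,US=1,PS=0
  → PA=0x5E4D5  (3 entries read)

Access #4 fault: NONE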